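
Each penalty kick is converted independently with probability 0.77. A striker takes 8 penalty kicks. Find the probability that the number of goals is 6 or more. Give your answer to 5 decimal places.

0.72758

X ~ Binomial(8, 0.77); P(X ≥ 6) = Σ C(8,k) p^k (1−p)^(8−k) over k:
  k=6: C(8,6)·0.77^6·0.23^2 = 0.3087152
  k=7: C(8,7)·0.77^7·0.23^1 = 0.2952928
  k=8: C(8,8)·0.77^8·0.23^0 = 0.1235736
Total = 0.7275817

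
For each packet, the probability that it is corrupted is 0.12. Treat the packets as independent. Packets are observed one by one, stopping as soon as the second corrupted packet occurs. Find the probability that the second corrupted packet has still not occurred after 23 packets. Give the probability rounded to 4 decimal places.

0.2186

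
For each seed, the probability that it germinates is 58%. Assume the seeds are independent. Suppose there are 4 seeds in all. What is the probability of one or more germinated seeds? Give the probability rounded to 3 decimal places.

0.969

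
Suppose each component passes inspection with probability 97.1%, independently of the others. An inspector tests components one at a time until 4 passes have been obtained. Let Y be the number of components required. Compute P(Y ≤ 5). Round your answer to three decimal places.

Finishing within 5 components ⇔ at least 4 successes in the first 5. With X ~ Binomial(5, 0.971), P(Y ≤ 5) = 1 − P(X ≤ 3).
  k=0: C(5,0)·0.971^0·0.029^5 = 0.00000
  k=1: C(5,1)·0.971^1·0.029^4 = 0.00000
  k=2: C(5,2)·0.971^2·0.029^3 = 0.00023
  k=3: C(5,3)·0.971^3·0.029^2 = 0.00770
1 − 0.00793 = 0.99207

0.992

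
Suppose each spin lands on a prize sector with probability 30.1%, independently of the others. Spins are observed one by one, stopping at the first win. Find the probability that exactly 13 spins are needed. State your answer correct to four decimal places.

0.0041

Geometric (trials to first success), p = 0.301.
P(Y = 13) = (1−p)^12 · p = 0.013606 · 0.301 = 0.004095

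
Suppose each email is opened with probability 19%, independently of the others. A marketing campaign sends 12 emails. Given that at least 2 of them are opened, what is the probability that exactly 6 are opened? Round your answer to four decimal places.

X ~ Binomial(12, 0.19). Want P(X=6 | X≥2) = P(X=6) / P(X≥2).
P(X=6) = C(12,6)·0.19^6·0.81^6 = 0.012277
P(X≥2) = 1 − 0.079766 − 0.224528 = 0.695706
Ratio = 0.012277 / 0.695706 = 0.017647

0.0176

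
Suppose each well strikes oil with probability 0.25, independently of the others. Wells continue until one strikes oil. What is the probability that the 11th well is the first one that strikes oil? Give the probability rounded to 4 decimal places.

Geometric (trials to first success), p = 0.25.
P(Y = 11) = (1−p)^10 · p = 0.056314 · 0.25 = 0.014078

0.0141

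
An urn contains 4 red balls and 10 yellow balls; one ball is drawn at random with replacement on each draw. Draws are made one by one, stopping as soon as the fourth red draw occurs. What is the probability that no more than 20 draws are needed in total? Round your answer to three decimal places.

Finishing within 20 draws ⇔ at least 4 successes in the first 20. With X ~ Binomial(20, 0.285714), P(Y ≤ 20) = 1 − P(X ≤ 3).
  k=0: C(20,0)·0.285714^0·0.714286^20 = 0.00120
  k=1: C(20,1)·0.285714^1·0.714286^19 = 0.00956
  k=2: C(20,2)·0.285714^2·0.714286^18 = 0.03633
  k=3: C(20,3)·0.285714^3·0.714286^17 = 0.08720
1 − 0.13429 = 0.86571

0.866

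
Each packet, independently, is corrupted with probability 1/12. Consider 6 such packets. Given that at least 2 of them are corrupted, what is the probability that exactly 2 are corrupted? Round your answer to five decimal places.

0.88513

X ~ Binomial(6, 0.083333). Want P(X=2 | X≥2) = P(X=2) / P(X≥2).
P(X=2) = C(6,2)·0.083333^2·0.916667^4 = 0.0735486
P(X≥2) = 1 − 0.5932922 − 0.3236139 = 0.0830939
Ratio = 0.0735486 / 0.0830939 = 0.8851268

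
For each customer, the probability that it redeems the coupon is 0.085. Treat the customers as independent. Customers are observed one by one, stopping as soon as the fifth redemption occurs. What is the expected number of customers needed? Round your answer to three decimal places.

Y = total customers until the fifth success; negative binomial with r=5, p=0.085.
E[Y] = r / p = 5 / 0.085 = 58.82353

58.824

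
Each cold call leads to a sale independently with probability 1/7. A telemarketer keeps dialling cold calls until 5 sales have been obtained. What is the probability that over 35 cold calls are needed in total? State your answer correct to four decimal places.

0.4269

Needing more than 35 cold calls ⇔ fewer than 5 successes in the first 35. With X ~ Binomial(35, 0.142857), P(Y > 35) = P(X ≤ 4).
  k=0: C(35,0)·0.142857^0·0.857143^35 = 0.004538
  k=1: C(35,1)·0.142857^1·0.857143^34 = 0.026472
  k=2: C(35,2)·0.142857^2·0.857143^33 = 0.075003
  k=3: C(35,3)·0.142857^3·0.857143^32 = 0.137505
  k=4: C(35,4)·0.142857^4·0.857143^31 = 0.183340
P(X ≤ 4) = 0.426857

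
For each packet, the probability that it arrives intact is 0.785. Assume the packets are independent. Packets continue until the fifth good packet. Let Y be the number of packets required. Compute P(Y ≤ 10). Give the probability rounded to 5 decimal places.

0.99076

Finishing within 10 packets ⇔ at least 5 successes in the first 10. With X ~ Binomial(10, 0.785), P(Y ≤ 10) = 1 − P(X ≤ 4).
  k=0: C(10,0)·0.785^0·0.215^10 = 0.0000002
  k=1: C(10,1)·0.785^1·0.215^9 = 0.0000077
  k=2: C(10,2)·0.785^2·0.215^8 = 0.0001266
  k=3: C(10,3)·0.785^3·0.215^7 = 0.0012327
  k=4: C(10,4)·0.785^4·0.215^6 = 0.0078764
1 − 0.0092436 = 0.9907564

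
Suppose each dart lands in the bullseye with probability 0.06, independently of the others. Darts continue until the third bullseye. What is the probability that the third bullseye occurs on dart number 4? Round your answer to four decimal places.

Y = trial on which the third success occurs; negative binomial, r=3, p=0.06.
P(Y=4) = C(3,2) · p^3 · (1−p)^1
= 3 · 0.000216 · 0.94 = 0.000609

0.0006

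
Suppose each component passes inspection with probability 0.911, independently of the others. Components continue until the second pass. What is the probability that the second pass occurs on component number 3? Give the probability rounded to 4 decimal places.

Y = trial on which the second success occurs; negative binomial, r=2, p=0.911.
P(Y=3) = C(2,1) · p^2 · (1−p)^1
= 2 · 0.82992 · 0.089 = 0.147726

0.1477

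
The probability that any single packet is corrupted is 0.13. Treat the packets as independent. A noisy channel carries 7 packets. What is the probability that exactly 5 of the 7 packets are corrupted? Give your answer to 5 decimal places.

X ~ Binomial(n=7, p=0.13).
P(X=5) = C(7,5) · p^5 · (1−p)^2
= 21 · 3.7129e-05 · 0.7569 = 0.0005902

0.00059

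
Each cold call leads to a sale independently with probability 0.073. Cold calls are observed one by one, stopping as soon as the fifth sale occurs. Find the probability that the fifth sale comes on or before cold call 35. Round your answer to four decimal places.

0.1086

Finishing within 35 cold calls ⇔ at least 5 successes in the first 35. With X ~ Binomial(35, 0.073), P(Y ≤ 35) = 1 − P(X ≤ 4).
  k=0: C(35,0)·0.073^0·0.927^35 = 0.070435
  k=1: C(35,1)·0.073^1·0.927^34 = 0.194134
  k=2: C(35,2)·0.073^2·0.927^33 = 0.259893
  k=3: C(35,3)·0.073^3·0.927^32 = 0.225128
  k=4: C(35,4)·0.073^4·0.927^31 = 0.141828
1 − 0.891418 = 0.108582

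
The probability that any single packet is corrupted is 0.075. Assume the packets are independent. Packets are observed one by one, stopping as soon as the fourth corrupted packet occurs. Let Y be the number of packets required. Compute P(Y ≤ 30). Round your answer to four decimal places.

0.1845

Finishing within 30 packets ⇔ at least 4 successes in the first 30. With X ~ Binomial(30, 0.075), P(Y ≤ 30) = 1 − P(X ≤ 3).
  k=0: C(30,0)·0.075^0·0.925^30 = 0.096439
  k=1: C(30,1)·0.075^1·0.925^29 = 0.234581
  k=2: C(30,2)·0.075^2·0.925^28 = 0.275791
  k=3: C(30,3)·0.075^3·0.925^27 = 0.208707
1 − 0.815518 = 0.184482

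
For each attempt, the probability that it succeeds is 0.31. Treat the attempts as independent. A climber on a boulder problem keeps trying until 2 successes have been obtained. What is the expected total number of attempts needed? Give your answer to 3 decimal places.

Y = total attempts until the second success; negative binomial with r=2, p=0.31.
E[Y] = r / p = 2 / 0.31 = 6.45161

6.452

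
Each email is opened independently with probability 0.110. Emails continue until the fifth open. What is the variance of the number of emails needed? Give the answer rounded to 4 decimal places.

Y = total emails until the fifth success; negative binomial with r=5, p=0.11.
Var(Y) = r(1−p)/p² = 5·0.89 / 0.11² = 367.768595

367.7686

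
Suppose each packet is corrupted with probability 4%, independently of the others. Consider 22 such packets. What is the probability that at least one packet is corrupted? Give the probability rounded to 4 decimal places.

0.5927

P(at least one) = 1 − P(none) = 1 − (1 − 0.04)^22
= 1 − 0.407349 = 0.592651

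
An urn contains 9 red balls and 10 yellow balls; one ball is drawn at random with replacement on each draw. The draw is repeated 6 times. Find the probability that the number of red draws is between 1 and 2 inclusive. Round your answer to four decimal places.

X ~ Binomial(6, 0.473684); P(1 ≤ X ≤ 2) = Σ C(6,k) p^k (1−p)^(6−k) over k:
  k=1: C(6,1)·0.473684^1·0.526316^5 = 0.114782
  k=2: C(6,2)·0.473684^2·0.526316^4 = 0.258259
Total = 0.373040

0.3730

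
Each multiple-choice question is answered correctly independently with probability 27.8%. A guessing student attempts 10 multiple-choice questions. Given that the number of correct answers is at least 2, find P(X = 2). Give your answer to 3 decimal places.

0.316

X ~ Binomial(10, 0.278). Want P(X=2 | X≥2) = P(X=2) / P(X≥2).
P(X=2) = C(10,2)·0.278^2·0.722^8 = 0.25680
P(X≥2) = 1 − 0.03849 − 0.14821 = 0.81330
Ratio = 0.25680 / 0.81330 = 0.31576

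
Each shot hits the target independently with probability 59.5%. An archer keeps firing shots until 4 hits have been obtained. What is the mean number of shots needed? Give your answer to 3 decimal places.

6.723

Y = total shots until the fourth success; negative binomial with r=4, p=0.595.
E[Y] = r / p = 4 / 0.595 = 6.72269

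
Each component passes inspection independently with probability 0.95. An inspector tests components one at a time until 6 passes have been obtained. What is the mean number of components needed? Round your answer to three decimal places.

Y = total components until the sixth success; negative binomial with r=6, p=0.95.
E[Y] = r / p = 6 / 0.95 = 6.31579

6.316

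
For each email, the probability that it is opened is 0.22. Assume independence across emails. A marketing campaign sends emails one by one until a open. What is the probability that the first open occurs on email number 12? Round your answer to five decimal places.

Geometric (trials to first success), p = 0.22.
P(Y = 12) = (1−p)^11 · p = 0.065019 · 0.22 = 0.0143042

0.01430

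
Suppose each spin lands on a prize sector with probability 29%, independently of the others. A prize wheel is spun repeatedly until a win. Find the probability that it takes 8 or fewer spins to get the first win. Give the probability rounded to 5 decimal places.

Y = number of spins to the first success; geometric, p = 0.29.
P(Y ≤ 8) = 1 − (1−p)^8 = 1 − 0.0645754 = 0.9354246

0.93542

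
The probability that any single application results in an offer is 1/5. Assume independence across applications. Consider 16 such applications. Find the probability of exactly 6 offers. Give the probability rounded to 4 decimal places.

X ~ Binomial(n=16, p=0.20).
P(X=6) = C(16,6) · p^6 · (1−p)^10
= 8008 · 6.4e-05 · 0.10737 = 0.055031

0.0550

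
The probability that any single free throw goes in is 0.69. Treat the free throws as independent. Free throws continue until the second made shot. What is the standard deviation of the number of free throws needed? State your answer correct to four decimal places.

1.1412

Y = total free throws until the second success; negative binomial with r=2, p=0.69.
SD(Y) = √[r(1−p)/p²] = √(1.302247) = 1.141161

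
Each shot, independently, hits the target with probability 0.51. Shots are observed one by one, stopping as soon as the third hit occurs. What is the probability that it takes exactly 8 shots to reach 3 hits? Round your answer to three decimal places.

0.079

Y = trial on which the third success occurs; negative binomial, r=3, p=0.51.
P(Y=8) = C(7,2) · p^3 · (1−p)^5
= 21 · 0.13265 · 0.028248 = 0.07869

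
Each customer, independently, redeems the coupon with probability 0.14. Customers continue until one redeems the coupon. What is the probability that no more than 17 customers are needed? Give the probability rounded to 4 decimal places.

0.9230

Y = number of customers to the first success; geometric, p = 0.14.
P(Y ≤ 17) = 1 − (1−p)^17 = 1 − 0.076997 = 0.923003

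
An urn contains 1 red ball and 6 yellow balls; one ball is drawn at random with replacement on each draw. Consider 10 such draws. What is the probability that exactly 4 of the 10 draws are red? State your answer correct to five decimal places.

X ~ Binomial(n=10, p=0.142857).
P(X=4) = C(10,4) · p^4 · (1−p)^6
= 210 · 0.00041649 · 0.39657 = 0.0346854

0.03469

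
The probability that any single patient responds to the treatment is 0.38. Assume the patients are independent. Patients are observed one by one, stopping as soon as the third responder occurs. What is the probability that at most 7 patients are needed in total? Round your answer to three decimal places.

0.536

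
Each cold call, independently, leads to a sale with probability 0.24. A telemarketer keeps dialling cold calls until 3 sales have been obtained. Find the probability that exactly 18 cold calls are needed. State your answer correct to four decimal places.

Y = trial on which the third success occurs; negative binomial, r=3, p=0.24.
P(Y=18) = C(17,2) · p^3 · (1−p)^15
= 136 · 0.013824 · 0.016301 = 0.030646

0.0306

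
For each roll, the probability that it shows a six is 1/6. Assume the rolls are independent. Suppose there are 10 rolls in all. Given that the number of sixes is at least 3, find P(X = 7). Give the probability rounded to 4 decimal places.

0.0011

X ~ Binomial(10, 0.166667). Want P(X=7 | X≥3) = P(X=7) / P(X≥3).
P(X=7) = C(10,7)·0.166667^7·0.833333^3 = 0.000248
P(X≥3) = 1 − 0.161506 − 0.323011 − 0.290710 = 0.224773
Ratio = 0.000248 / 0.224773 = 0.001104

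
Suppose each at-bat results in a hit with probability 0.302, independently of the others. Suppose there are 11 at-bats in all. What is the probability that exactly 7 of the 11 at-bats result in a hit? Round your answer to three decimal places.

0.018

X ~ Binomial(n=11, p=0.302).
P(X=7) = C(11,7) · p^7 · (1−p)^4
= 330 · 0.00022911 · 0.23737 = 0.01795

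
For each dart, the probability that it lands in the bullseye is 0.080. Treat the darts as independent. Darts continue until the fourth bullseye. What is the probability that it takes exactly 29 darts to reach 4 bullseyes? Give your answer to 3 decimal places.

0.017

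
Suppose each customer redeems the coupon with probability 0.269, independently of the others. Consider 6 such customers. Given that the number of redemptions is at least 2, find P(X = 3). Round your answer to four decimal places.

X ~ Binomial(6, 0.269). Want P(X=3 | X≥2) = P(X=3) / P(X≥2).
P(X=3) = C(6,3)·0.269^3·0.731^3 = 0.152068
P(X≥2) = 1 − 0.152582 − 0.336892 = 0.510526
Ratio = 0.152068 / 0.510526 = 0.297866

0.2979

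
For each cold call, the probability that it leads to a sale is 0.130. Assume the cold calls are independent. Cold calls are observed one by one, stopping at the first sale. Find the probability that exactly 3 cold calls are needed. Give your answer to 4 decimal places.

0.0984

Geometric (trials to first success), p = 0.13.
P(Y = 3) = (1−p)^2 · p = 0.7569 · 0.13 = 0.098397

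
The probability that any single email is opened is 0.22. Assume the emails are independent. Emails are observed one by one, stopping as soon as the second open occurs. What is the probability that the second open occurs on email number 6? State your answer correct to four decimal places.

Y = trial on which the second success occurs; negative binomial, r=2, p=0.22.
P(Y=6) = C(5,1) · p^2 · (1−p)^4
= 5 · 0.0484 · 0.37015 = 0.089576

0.0896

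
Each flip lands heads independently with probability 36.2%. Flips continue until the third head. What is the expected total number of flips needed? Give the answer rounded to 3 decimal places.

8.287

Y = total flips until the third success; negative binomial with r=3, p=0.362.
E[Y] = r / p = 3 / 0.362 = 8.28729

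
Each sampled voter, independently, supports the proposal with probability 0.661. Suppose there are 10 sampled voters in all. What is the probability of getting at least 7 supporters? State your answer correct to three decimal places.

0.544

X ~ Binomial(10, 0.661); P(X ≥ 7) = Σ C(10,k) p^k (1−p)^(10−k) over k:
  k=7: C(10,7)·0.661^7·0.339^3 = 0.25775
  k=8: C(10,8)·0.661^8·0.339^2 = 0.18846
  k=9: C(10,9)·0.661^9·0.339^1 = 0.08166
  k=10: C(10,10)·0.661^10·0.339^0 = 0.01592
Total = 0.54379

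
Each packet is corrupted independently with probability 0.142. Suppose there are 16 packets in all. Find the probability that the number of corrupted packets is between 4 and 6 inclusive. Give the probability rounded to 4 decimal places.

0.1788

X ~ Binomial(16, 0.142); P(4 ≤ X ≤ 6) = Σ C(16,k) p^k (1−p)^(16−k) over k:
  k=4: C(16,4)·0.142^4·0.858^12 = 0.117780
  k=5: C(16,5)·0.142^5·0.858^11 = 0.046783
  k=6: C(16,6)·0.142^6·0.858^10 = 0.014195
Total = 0.178758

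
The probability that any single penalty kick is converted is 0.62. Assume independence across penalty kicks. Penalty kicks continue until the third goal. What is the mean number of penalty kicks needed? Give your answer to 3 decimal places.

4.839

Y = total penalty kicks until the third success; negative binomial with r=3, p=0.62.
E[Y] = r / p = 3 / 0.62 = 4.83871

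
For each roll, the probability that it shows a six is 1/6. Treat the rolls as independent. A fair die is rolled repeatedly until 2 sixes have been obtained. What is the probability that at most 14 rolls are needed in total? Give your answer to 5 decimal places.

0.70403

Finishing within 14 rolls ⇔ at least 2 successes in the first 14. With X ~ Binomial(14, 0.166667), P(Y ≤ 14) = 1 − P(X ≤ 1).
  k=0: C(14,0)·0.166667^0·0.833333^14 = 0.0778866
  k=1: C(14,1)·0.166667^1·0.833333^13 = 0.2180824
1 − 0.2959690 = 0.7040310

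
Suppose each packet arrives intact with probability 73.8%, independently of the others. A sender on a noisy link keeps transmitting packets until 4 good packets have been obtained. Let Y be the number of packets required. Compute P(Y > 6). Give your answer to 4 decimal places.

Needing more than 6 packets ⇔ fewer than 4 successes in the first 6. With X ~ Binomial(6, 0.738), P(Y > 6) = P(X ≤ 3).
  k=0: C(6,0)·0.738^0·0.262^6 = 0.000323
  k=1: C(6,1)·0.738^1·0.262^5 = 0.005467
  k=2: C(6,2)·0.738^2·0.262^4 = 0.038495
  k=3: C(6,3)·0.738^3·0.262^3 = 0.144578
P(X ≤ 3) = 0.188864

0.1889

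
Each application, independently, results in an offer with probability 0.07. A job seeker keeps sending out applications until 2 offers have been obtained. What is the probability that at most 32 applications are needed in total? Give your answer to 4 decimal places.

0.6658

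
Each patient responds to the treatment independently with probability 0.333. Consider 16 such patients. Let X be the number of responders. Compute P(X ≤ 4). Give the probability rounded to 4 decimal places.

0.3402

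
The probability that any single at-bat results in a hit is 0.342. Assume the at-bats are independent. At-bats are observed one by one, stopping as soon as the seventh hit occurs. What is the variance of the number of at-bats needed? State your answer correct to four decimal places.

Y = total at-bats until the seventh success; negative binomial with r=7, p=0.342.
Var(Y) = r(1−p)/p² = 7·0.658 / 0.342² = 39.379638

39.3796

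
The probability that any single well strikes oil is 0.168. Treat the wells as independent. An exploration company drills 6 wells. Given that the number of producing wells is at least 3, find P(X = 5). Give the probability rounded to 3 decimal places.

0.011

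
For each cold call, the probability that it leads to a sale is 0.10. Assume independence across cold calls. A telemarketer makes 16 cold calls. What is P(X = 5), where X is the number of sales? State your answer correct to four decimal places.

0.0137

X ~ Binomial(n=16, p=0.10).
P(X=5) = C(16,5) · p^5 · (1−p)^11
= 4368 · 1e-05 · 0.31381 = 0.013707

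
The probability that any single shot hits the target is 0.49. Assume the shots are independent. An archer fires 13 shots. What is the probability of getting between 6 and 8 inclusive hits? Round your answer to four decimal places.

0.5655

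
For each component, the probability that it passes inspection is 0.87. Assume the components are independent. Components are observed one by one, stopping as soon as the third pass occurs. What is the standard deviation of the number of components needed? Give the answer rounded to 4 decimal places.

Y = total components until the third success; negative binomial with r=3, p=0.87.
SD(Y) = √[r(1−p)/p²] = √(0.515260) = 0.717816

0.7178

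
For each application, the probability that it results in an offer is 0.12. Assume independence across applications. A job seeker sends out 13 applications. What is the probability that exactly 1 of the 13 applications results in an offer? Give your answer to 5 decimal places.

X ~ Binomial(n=13, p=0.12).
P(X=1) = C(13,1) · p^1 · (1−p)^12
= 13 · 0.12 · 0.21567 = 0.3364470

0.33645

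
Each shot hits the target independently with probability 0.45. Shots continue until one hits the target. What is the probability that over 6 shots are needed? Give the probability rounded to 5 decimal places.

Y = number of shots to the first success; geometric, p = 0.45.
P(Y > 6) = P(first 6 all fail) = (1−p)^6 = 0.0276806

0.02768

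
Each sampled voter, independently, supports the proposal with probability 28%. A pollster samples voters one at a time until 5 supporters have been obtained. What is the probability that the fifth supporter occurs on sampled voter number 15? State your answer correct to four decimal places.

0.0645

Y = trial on which the fifth success occurs; negative binomial, r=5, p=0.28.
P(Y=15) = C(14,4) · p^5 · (1−p)^10
= 1001 · 0.001721 · 0.037439 = 0.064498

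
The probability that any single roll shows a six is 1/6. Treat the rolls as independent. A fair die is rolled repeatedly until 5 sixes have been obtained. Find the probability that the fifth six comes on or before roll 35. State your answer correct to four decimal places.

0.7157

Finishing within 35 rolls ⇔ at least 5 successes in the first 35. With X ~ Binomial(35, 0.166667), P(Y ≤ 35) = 1 − P(X ≤ 4).
  k=0: C(35,0)·0.166667^0·0.833333^35 = 0.001693
  k=1: C(35,1)·0.166667^1·0.833333^34 = 0.011851
  k=2: C(35,2)·0.166667^2·0.833333^33 = 0.040293
  k=3: C(35,3)·0.166667^3·0.833333^32 = 0.088645
  k=4: C(35,4)·0.166667^4·0.833333^31 = 0.141833
1 − 0.284315 = 0.715685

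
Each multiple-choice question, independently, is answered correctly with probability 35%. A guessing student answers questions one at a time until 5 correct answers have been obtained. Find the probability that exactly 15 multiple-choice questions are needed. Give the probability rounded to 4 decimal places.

0.0708

Y = trial on which the fifth success occurs; negative binomial, r=5, p=0.35.
P(Y=15) = C(14,4) · p^5 · (1−p)^10
= 1001 · 0.0052522 · 0.013463 = 0.070780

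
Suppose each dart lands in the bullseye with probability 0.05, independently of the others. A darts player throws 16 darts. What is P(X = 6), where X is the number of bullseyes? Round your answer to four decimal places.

0.0001

X ~ Binomial(n=16, p=0.05).
P(X=6) = C(16,6) · p^6 · (1−p)^10
= 8008 · 1.5625e-08 · 0.59874 = 0.000075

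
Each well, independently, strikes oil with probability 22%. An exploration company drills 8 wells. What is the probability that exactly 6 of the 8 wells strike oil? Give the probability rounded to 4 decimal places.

0.0019

X ~ Binomial(n=8, p=0.22).
P(X=6) = C(8,6) · p^6 · (1−p)^2
= 28 · 0.00011338 · 0.6084 = 0.001931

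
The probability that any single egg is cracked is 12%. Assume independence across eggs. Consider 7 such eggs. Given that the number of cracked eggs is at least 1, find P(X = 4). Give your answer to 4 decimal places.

0.0084

X ~ Binomial(7, 0.12). Want P(X=4 | X≥1) = P(X=4) / P(X≥1).
P(X=4) = C(7,4)·0.12^4·0.88^3 = 0.004946
P(X≥1) = 1 − 0.408676 = 0.591324
Ratio = 0.004946 / 0.591324 = 0.008364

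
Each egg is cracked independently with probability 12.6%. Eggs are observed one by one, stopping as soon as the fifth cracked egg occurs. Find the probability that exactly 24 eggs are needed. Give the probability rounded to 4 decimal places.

0.0218

Y = trial on which the fifth success occurs; negative binomial, r=5, p=0.126.
P(Y=24) = C(23,4) · p^5 · (1−p)^19
= 8855 · 3.1758e-05 · 0.077396 = 0.021765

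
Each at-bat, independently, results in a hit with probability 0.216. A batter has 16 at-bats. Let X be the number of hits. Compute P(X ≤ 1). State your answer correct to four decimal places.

X ~ Binomial(16, 0.216); P(X ≤ 1) = Σ C(16,k) p^k (1−p)^(16−k) over k:
  k=0: C(16,0)·0.216^0·0.784^16 = 0.020373
  k=1: C(16,1)·0.216^1·0.784^15 = 0.089808
Total = 0.110181

0.1102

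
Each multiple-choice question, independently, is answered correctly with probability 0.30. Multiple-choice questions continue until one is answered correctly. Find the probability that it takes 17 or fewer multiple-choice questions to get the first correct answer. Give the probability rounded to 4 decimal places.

0.9977

Y = number of multiple-choice questions to the first success; geometric, p = 0.30.
P(Y ≤ 17) = 1 − (1−p)^17 = 1 − 0.002326 = 0.997674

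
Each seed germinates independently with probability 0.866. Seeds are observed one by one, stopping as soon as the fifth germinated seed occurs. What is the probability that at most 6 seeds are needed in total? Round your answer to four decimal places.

Finishing within 6 seeds ⇔ at least 5 successes in the first 6. With X ~ Binomial(6, 0.866), P(Y ≤ 6) = 1 − P(X ≤ 4).
  k=0: C(6,0)·0.866^0·0.134^6 = 0.000006
  k=1: C(6,1)·0.866^1·0.134^5 = 0.000224
  k=2: C(6,2)·0.866^2·0.134^4 = 0.003627
  k=3: C(6,3)·0.866^3·0.134^3 = 0.031253
  k=4: C(6,4)·0.866^4·0.134^2 = 0.151486
1 − 0.186597 = 0.813403

0.8134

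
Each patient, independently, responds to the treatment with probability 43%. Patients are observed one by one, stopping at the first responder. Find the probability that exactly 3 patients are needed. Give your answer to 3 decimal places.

0.140

Geometric (trials to first success), p = 0.43.
P(Y = 3) = (1−p)^2 · p = 0.3249 · 0.43 = 0.13971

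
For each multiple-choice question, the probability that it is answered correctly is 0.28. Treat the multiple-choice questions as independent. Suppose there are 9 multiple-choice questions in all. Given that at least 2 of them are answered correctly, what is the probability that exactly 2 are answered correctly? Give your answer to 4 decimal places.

0.3696

X ~ Binomial(9, 0.28). Want P(X=2 | X≥2) = P(X=2) / P(X≥2).
P(X=2) = C(9,2)·0.28^2·0.72^7 = 0.283104
P(X≥2) = 1 − 0.051999 − 0.181995 = 0.766006
Ratio = 0.283104 / 0.766006 = 0.369585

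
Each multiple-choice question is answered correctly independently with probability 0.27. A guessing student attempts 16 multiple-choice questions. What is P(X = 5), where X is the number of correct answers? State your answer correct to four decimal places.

0.1966

X ~ Binomial(n=16, p=0.27).
P(X=5) = C(16,5) · p^5 · (1−p)^11
= 4368 · 0.0014349 · 0.031373 = 0.196631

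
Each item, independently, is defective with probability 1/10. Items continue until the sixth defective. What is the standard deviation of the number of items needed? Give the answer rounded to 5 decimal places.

Y = total items until the sixth success; negative binomial with r=6, p=0.10.
SD(Y) = √[r(1−p)/p²] = √(540.0000000) = 23.2379001

23.23790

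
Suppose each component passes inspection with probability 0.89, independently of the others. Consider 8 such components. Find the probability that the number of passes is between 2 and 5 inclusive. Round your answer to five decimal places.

X ~ Binomial(8, 0.89); P(2 ≤ X ≤ 5) = Σ C(8,k) p^k (1−p)^(8−k) over k:
  k=2: C(8,2)·0.89^2·0.11^6 = 0.0000393
  k=3: C(8,3)·0.89^3·0.11^5 = 0.0006358
  k=4: C(8,4)·0.89^4·0.11^4 = 0.0064303
  k=5: C(8,5)·0.89^5·0.11^3 = 0.0416213
Total = 0.0487267

0.04873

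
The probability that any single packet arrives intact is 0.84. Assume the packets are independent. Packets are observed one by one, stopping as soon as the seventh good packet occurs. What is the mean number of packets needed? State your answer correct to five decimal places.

8.33333

Y = total packets until the seventh success; negative binomial with r=7, p=0.84.
E[Y] = r / p = 7 / 0.84 = 8.3333333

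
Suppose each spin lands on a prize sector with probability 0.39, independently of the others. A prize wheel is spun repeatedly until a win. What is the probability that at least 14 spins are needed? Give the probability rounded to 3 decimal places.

Y = number of spins to the first success; geometric, p = 0.39.
P(Y > 13) = P(first 13 all fail) = (1−p)^13 = 0.00162

0.002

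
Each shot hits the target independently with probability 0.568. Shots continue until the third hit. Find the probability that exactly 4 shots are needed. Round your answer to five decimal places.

Y = trial on which the third success occurs; negative binomial, r=3, p=0.568.
P(Y=4) = C(3,2) · p^3 · (1−p)^1
= 3 · 0.18325 · 0.432 = 0.2374926

0.23749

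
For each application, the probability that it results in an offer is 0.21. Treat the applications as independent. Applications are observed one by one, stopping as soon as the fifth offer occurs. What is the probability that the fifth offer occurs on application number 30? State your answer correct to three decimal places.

0.027

Y = trial on which the fifth success occurs; negative binomial, r=5, p=0.21.
P(Y=30) = C(29,4) · p^5 · (1−p)^25
= 23751 · 0.00040841 · 0.0027585 = 0.02676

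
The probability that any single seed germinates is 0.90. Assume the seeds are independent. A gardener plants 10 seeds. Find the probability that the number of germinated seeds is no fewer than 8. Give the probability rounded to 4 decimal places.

0.9298

X ~ Binomial(10, 0.90); P(X ≥ 8) = Σ C(10,k) p^k (1−p)^(10−k) over k:
  k=8: C(10,8)·0.90^8·0.10^2 = 0.193710
  k=9: C(10,9)·0.90^9·0.10^1 = 0.387420
  k=10: C(10,10)·0.90^10·0.10^0 = 0.348678
Total = 0.929809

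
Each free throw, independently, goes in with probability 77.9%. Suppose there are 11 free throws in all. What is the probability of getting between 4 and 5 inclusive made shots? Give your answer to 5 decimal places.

X ~ Binomial(11, 0.779); P(4 ≤ X ≤ 5) = Σ C(11,k) p^k (1−p)^(11−k) over k:
  k=4: C(11,4)·0.779^4·0.221^7 = 0.0031290
  k=5: C(11,5)·0.779^5·0.221^6 = 0.0154413
Total = 0.0185703

0.01857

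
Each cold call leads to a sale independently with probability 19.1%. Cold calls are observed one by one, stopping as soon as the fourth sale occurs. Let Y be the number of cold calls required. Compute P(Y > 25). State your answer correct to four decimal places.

Needing more than 25 cold calls ⇔ fewer than 4 successes in the first 25. With X ~ Binomial(25, 0.191), P(Y > 25) = P(X ≤ 3).
  k=0: C(25,0)·0.191^0·0.809^25 = 0.004997
  k=1: C(25,1)·0.191^1·0.809^24 = 0.029494
  k=2: C(25,2)·0.191^2·0.809^23 = 0.083561
  k=3: C(25,3)·0.191^3·0.809^22 = 0.151250
P(X ≤ 3) = 0.269302

0.2693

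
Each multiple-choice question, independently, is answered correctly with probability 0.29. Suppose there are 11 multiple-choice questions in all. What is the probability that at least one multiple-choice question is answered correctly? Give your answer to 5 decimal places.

0.97689

P(at least one) = 1 − P(none) = 1 − (1 − 0.29)^11
= 1 − 0.0231122 = 0.9768878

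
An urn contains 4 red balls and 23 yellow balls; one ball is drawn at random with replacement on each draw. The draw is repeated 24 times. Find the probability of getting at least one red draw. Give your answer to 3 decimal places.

0.979

P(at least one) = 1 − P(none) = 1 − (1 − 0.148148)^24
= 1 − 0.02132 = 0.97868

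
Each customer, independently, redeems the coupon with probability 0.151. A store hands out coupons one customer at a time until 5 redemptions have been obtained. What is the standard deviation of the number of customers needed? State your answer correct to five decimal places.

13.64463

Y = total customers until the fifth success; negative binomial with r=5, p=0.151.
SD(Y) = √[r(1−p)/p²] = √(186.1760449) = 13.6446343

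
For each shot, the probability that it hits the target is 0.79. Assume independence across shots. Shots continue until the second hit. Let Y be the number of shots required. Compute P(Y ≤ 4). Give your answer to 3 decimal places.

0.969

Finishing within 4 shots ⇔ at least 2 successes in the first 4. With X ~ Binomial(4, 0.79), P(Y ≤ 4) = 1 − P(X ≤ 1).
  k=0: C(4,0)·0.79^0·0.21^4 = 0.00194
  k=1: C(4,1)·0.79^1·0.21^3 = 0.02926
1 − 0.03121 = 0.96879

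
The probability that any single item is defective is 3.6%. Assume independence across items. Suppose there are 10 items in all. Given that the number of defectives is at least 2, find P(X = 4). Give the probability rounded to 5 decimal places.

0.00588

X ~ Binomial(10, 0.036). Want P(X=4 | X≥2) = P(X=4) / P(X≥2).
P(X=4) = C(10,4)·0.036^4·0.964^6 = 0.0002831
P(X≥2) = 1 − 0.6930592 − 0.2588188 = 0.0481220
Ratio = 0.0002831 / 0.0481220 = 0.0058823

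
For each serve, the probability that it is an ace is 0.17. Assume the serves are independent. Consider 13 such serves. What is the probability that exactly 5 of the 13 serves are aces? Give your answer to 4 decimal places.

0.0412

X ~ Binomial(n=13, p=0.17).
P(X=5) = C(13,5) · p^5 · (1−p)^8
= 1287 · 0.00014199 · 0.22523 = 0.041157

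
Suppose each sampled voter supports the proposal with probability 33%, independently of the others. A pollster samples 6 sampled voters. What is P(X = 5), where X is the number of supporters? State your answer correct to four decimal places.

0.0157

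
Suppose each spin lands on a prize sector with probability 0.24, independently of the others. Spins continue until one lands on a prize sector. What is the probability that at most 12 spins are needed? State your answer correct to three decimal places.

0.963

Y = number of spins to the first success; geometric, p = 0.24.
P(Y ≤ 12) = 1 − (1−p)^12 = 1 − 0.03713 = 0.96287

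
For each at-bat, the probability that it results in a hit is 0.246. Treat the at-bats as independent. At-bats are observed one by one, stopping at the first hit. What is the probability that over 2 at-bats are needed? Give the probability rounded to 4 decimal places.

Y = number of at-bats to the first success; geometric, p = 0.246.
P(Y > 2) = P(first 2 all fail) = (1−p)^2 = 0.568516

0.5685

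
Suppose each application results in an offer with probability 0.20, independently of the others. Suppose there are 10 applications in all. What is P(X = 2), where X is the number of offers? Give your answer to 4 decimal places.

0.3020

X ~ Binomial(n=10, p=0.20).
P(X=2) = C(10,2) · p^2 · (1−p)^8
= 45 · 0.04 · 0.16777 = 0.301990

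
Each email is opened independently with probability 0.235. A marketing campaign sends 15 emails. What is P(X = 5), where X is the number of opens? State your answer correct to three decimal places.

X ~ Binomial(n=15, p=0.235).
P(X=5) = C(15,5) · p^5 · (1−p)^10
= 3003 · 0.0007167 · 0.068646 = 0.14774

0.148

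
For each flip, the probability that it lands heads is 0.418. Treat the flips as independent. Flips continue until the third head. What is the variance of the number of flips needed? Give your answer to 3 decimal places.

Y = total flips until the third success; negative binomial with r=3, p=0.418.
Var(Y) = r(1−p)/p² = 3·0.582 / 0.418² = 9.99290

9.993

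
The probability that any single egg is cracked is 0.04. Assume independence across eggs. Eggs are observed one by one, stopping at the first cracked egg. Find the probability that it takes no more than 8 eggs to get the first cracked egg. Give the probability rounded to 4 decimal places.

0.2786

Y = number of eggs to the first success; geometric, p = 0.04.
P(Y ≤ 8) = 1 − (1−p)^8 = 1 − 0.721390 = 0.278610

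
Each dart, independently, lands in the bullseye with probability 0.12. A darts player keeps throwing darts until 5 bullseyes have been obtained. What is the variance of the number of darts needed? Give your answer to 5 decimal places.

Y = total darts until the fifth success; negative binomial with r=5, p=0.12.
Var(Y) = r(1−p)/p² = 5·0.88 / 0.12² = 305.5555556

305.55556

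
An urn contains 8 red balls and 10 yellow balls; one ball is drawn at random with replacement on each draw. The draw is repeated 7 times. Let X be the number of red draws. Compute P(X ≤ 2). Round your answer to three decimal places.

0.327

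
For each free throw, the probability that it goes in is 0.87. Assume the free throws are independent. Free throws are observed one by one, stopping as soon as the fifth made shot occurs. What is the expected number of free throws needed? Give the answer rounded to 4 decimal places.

5.7471

Y = total free throws until the fifth success; negative binomial with r=5, p=0.87.
E[Y] = r / p = 5 / 0.87 = 5.747126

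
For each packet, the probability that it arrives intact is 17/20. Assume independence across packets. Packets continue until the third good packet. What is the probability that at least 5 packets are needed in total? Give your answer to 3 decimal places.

Needing more than 4 packets ⇔ fewer than 3 successes in the first 4. With X ~ Binomial(4, 0.85), P(Y > 4) = P(X ≤ 2).
  k=0: C(4,0)·0.85^0·0.15^4 = 0.00051
  k=1: C(4,1)·0.85^1·0.15^3 = 0.01148
  k=2: C(4,2)·0.85^2·0.15^2 = 0.09754
P(X ≤ 2) = 0.10952

0.110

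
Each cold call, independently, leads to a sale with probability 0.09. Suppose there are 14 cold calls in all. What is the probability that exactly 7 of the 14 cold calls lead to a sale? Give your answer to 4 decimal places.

X ~ Binomial(n=14, p=0.09).
P(X=7) = C(14,7) · p^7 · (1−p)^7
= 3432 · 4.783e-08 · 0.51676 = 0.000085

0.0001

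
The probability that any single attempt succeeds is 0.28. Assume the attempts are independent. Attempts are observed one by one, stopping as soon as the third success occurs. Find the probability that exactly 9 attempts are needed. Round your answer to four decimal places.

0.0856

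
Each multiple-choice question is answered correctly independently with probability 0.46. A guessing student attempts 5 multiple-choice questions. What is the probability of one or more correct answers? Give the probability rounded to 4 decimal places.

0.9541

P(at least one) = 1 − P(none) = 1 − (1 − 0.46)^5
= 1 − 0.045917 = 0.954083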